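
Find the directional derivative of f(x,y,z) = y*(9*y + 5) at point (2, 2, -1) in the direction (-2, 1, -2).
41/3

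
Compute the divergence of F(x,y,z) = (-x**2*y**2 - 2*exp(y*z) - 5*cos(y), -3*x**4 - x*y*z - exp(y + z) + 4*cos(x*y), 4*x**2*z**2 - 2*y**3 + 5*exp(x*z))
8*x**2*z - 2*x*y**2 - x*z + 5*x*exp(x*z) - 4*x*sin(x*y) - exp(y + z)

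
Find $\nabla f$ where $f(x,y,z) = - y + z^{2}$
(0, -1, 2*z)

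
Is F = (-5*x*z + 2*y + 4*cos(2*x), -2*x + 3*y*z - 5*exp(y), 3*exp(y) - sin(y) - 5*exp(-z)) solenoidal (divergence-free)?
No, ∇·F = -2*z - 5*exp(y) - 8*sin(2*x) + 5*exp(-z)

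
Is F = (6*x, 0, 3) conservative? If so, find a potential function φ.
Yes, F is conservative. φ = 3*x**2 + 3*z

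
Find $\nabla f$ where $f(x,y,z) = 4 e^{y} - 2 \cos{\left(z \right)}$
(0, 4*exp(y), 2*sin(z))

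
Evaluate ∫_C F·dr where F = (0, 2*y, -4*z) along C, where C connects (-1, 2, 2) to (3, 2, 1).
6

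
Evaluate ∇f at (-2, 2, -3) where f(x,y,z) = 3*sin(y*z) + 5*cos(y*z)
(0, -9*cos(6) - 15*sin(6), 10*sin(6) + 6*cos(6))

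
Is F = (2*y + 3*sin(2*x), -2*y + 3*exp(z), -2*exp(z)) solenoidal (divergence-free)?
No, ∇·F = -2*exp(z) + 6*cos(2*x) - 2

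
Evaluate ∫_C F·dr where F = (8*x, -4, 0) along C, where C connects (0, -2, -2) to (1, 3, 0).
-16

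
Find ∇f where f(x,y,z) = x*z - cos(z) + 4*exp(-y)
(z, -4*exp(-y), x + sin(z))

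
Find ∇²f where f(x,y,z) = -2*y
0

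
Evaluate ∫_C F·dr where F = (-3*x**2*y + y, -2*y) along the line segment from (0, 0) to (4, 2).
-96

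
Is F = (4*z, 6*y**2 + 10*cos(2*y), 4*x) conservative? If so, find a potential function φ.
Yes, F is conservative. φ = 4*x*z + 2*y**3 + 5*sin(2*y)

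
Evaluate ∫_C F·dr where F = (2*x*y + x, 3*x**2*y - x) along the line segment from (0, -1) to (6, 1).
60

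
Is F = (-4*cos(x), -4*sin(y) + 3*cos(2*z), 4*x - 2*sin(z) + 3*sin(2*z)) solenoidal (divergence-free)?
No, ∇·F = 4*sin(x) - 4*cos(y) - 2*cos(z) + 6*cos(2*z)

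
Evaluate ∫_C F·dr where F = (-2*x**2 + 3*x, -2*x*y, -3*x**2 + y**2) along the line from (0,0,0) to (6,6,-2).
-186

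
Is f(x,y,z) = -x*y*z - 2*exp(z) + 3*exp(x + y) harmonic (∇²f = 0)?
No, ∇²f = -2*exp(z) + 6*exp(x + y)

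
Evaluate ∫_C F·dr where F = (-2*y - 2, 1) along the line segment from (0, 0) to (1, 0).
-2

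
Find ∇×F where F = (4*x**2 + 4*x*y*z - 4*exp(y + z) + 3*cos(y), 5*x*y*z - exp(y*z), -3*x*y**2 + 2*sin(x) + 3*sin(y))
(-11*x*y + y*exp(y*z) + 3*cos(y), 4*x*y + 3*y**2 - 4*exp(y + z) - 2*cos(x), -4*x*z + 5*y*z + 4*exp(y + z) + 3*sin(y))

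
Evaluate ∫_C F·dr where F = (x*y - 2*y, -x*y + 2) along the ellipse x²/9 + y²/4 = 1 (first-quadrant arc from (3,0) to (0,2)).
-6 + 3*pi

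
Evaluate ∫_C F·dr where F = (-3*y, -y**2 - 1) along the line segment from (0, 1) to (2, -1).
8/3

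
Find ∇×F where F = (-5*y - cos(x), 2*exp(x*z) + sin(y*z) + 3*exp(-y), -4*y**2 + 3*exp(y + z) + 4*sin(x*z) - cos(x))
(-2*x*exp(x*z) - y*cos(y*z) - 8*y + 3*exp(y + z), -4*z*cos(x*z) - sin(x), 2*z*exp(x*z) + 5)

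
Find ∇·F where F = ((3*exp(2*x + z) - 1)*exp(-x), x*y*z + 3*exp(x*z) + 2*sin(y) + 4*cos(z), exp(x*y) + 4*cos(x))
x*z + 3*exp(x + z) + 2*cos(y) + exp(-x)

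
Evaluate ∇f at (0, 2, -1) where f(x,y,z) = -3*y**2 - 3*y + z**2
(0, -15, -2)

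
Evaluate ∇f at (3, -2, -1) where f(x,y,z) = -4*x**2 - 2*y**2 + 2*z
(-24, 8, 2)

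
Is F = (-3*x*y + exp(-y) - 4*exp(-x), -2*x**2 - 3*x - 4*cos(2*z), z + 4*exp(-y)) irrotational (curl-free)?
No, ∇×F = (-8*sin(2*z) - 4*exp(-y), 0, -x - 3 + exp(-y))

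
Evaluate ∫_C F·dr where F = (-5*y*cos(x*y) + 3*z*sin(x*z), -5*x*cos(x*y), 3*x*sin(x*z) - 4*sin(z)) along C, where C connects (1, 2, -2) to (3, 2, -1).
-cos(2) - 5*sin(6) + 4*cos(1) - 3*cos(3) + 5*sin(2)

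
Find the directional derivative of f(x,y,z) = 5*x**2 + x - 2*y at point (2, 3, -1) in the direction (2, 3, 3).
18*sqrt(22)/11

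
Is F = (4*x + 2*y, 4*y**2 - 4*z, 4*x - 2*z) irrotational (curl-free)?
No, ∇×F = (4, -4, -2)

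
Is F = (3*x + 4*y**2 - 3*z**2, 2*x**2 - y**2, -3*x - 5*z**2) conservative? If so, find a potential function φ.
No, ∇×F = (0, 3 - 6*z, 4*x - 8*y) ≠ 0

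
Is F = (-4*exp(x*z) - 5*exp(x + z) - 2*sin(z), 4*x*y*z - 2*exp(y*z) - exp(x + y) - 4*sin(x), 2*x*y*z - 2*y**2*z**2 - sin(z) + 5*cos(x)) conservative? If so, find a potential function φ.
No, ∇×F = (-4*x*y + 2*x*z - 4*y*z**2 + 2*y*exp(y*z), -4*x*exp(x*z) - 2*y*z - 5*exp(x + z) + 5*sin(x) - 2*cos(z), 4*y*z - exp(x + y) - 4*cos(x)) ≠ 0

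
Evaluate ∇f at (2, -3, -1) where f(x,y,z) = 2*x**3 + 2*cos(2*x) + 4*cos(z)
(24 - 4*sin(4), 0, 4*sin(1))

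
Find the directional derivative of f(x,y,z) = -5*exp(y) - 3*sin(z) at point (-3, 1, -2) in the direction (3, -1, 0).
sqrt(10)*E/2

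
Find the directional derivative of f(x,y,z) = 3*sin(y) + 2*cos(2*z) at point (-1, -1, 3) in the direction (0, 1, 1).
sqrt(2)*(-4*sin(6) + 3*cos(1))/2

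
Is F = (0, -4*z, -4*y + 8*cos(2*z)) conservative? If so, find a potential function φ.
Yes, F is conservative. φ = -4*y*z + 4*sin(2*z)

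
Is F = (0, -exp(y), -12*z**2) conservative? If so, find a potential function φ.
Yes, F is conservative. φ = -4*z**3 - exp(y)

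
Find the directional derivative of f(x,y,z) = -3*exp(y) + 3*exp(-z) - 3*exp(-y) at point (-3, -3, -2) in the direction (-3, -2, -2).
6*sqrt(17)*(-2*sinh(3) + exp(2))/17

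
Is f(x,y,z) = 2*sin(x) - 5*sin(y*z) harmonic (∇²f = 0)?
No, ∇²f = 5*y**2*sin(y*z) + 5*z**2*sin(y*z) - 2*sin(x)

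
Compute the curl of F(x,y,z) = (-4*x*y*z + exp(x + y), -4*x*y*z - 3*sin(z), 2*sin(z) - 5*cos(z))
(4*x*y + 3*cos(z), -4*x*y, 4*x*z - 4*y*z - exp(x + y))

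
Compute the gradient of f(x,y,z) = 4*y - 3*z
(0, 4, -3)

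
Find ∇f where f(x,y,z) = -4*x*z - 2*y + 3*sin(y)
(-4*z, 3*cos(y) - 2, -4*x)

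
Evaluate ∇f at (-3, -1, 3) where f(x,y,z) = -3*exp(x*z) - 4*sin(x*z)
(-9*exp(-9) - 12*cos(9), 0, 12*cos(9) + 9*exp(-9))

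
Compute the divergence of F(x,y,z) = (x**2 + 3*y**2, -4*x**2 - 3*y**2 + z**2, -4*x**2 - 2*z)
2*x - 6*y - 2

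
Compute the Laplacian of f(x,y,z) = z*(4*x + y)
0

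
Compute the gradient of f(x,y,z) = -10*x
(-10, 0, 0)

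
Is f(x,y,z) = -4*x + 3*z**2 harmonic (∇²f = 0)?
No, ∇²f = 6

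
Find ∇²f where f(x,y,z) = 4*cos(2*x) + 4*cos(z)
-16*cos(2*x) - 4*cos(z)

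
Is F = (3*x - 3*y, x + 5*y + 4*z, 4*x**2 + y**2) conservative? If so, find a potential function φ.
No, ∇×F = (2*y - 4, -8*x, 4) ≠ 0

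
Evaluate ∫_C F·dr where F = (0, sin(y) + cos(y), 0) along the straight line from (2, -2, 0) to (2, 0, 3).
-1 + cos(2) + sin(2)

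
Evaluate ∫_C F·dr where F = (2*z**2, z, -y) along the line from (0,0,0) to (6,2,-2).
16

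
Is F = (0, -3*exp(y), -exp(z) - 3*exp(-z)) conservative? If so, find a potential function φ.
Yes, F is conservative. φ = -3*exp(y) - exp(z) + 3*exp(-z)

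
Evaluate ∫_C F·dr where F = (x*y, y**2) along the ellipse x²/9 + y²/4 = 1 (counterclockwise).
0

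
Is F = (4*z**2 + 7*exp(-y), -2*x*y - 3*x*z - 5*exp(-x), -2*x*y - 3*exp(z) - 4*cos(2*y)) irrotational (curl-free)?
No, ∇×F = (x + 8*sin(2*y), 2*y + 8*z, -2*y - 3*z + 7*exp(-y) + 5*exp(-x))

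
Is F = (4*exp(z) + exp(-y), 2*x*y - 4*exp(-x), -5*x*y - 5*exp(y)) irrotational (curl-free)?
No, ∇×F = (-5*x - 5*exp(y), 5*y + 4*exp(z), 2*y + exp(-y) + 4*exp(-x))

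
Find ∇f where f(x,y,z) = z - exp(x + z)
(-exp(x + z), 0, 1 - exp(x + z))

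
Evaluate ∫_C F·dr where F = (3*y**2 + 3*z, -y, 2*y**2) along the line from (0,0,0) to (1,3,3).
27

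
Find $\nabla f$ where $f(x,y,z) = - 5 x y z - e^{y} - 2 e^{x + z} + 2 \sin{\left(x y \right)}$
(-5*y*z + 2*y*cos(x*y) - 2*exp(x + z), -5*x*z + 2*x*cos(x*y) - exp(y), -5*x*y - 2*exp(x + z))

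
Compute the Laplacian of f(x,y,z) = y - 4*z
0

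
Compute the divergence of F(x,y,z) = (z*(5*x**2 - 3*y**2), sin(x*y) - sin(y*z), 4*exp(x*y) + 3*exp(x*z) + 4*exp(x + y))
10*x*z + 3*x*exp(x*z) + x*cos(x*y) - z*cos(y*z)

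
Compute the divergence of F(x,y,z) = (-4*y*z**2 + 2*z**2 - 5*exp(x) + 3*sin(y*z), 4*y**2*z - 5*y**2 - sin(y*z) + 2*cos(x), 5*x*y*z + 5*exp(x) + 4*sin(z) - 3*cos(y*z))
5*x*y + 8*y*z + 3*y*sin(y*z) - 10*y - z*cos(y*z) - 5*exp(x) + 4*cos(z)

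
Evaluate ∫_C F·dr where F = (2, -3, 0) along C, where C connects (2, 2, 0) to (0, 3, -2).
-7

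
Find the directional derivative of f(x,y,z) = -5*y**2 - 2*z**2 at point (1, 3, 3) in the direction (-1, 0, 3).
-18*sqrt(10)/5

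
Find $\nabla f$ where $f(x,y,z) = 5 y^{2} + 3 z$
(0, 10*y, 3)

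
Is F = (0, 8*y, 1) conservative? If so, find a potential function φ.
Yes, F is conservative. φ = 4*y**2 + z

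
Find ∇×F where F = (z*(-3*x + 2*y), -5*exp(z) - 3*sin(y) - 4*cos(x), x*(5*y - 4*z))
(5*x + 5*exp(z), -3*x - 3*y + 4*z, -2*z + 4*sin(x))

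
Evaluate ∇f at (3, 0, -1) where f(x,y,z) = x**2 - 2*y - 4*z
(6, -2, -4)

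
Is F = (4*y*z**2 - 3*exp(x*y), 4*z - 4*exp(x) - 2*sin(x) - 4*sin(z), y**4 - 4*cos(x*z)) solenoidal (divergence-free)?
No, ∇·F = 4*x*sin(x*z) - 3*y*exp(x*y)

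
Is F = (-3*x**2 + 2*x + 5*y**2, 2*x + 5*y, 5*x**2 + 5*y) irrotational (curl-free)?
No, ∇×F = (5, -10*x, 2 - 10*y)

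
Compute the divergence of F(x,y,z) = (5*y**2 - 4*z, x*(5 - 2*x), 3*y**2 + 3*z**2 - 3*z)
6*z - 3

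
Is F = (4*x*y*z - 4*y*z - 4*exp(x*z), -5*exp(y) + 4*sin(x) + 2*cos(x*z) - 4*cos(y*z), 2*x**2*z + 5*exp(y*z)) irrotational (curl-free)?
No, ∇×F = (2*x*sin(x*z) - 4*y*sin(y*z) + 5*z*exp(y*z), 4*x*y - 4*x*z - 4*x*exp(x*z) - 4*y, -4*x*z - 2*z*sin(x*z) + 4*z + 4*cos(x))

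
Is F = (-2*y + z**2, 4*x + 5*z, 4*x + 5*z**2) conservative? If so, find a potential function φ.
No, ∇×F = (-5, 2*z - 4, 6) ≠ 0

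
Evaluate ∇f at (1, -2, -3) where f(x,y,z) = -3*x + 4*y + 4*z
(-3, 4, 4)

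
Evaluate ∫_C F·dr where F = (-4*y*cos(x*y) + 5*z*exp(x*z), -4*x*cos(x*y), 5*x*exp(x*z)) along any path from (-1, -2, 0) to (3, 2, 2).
-5 - 4*sin(6) + 4*sin(2) + 5*exp(6)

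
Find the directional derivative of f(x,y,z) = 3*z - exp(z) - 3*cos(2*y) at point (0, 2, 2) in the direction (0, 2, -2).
sqrt(2)*(6*sin(4) - 3 + exp(2))/2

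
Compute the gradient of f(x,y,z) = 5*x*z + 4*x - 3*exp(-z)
(5*z + 4, 0, 5*x + 3*exp(-z))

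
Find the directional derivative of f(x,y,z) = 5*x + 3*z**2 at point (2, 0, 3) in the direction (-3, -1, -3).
-69*sqrt(19)/19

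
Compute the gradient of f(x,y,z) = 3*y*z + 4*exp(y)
(0, 3*z + 4*exp(y), 3*y)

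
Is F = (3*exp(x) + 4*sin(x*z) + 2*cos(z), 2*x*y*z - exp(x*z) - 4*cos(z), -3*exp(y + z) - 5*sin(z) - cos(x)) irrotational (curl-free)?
No, ∇×F = (-2*x*y + x*exp(x*z) - 3*exp(y + z) - 4*sin(z), 4*x*cos(x*z) - sin(x) - 2*sin(z), z*(2*y - exp(x*z)))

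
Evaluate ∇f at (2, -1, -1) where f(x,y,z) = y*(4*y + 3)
(0, -5, 0)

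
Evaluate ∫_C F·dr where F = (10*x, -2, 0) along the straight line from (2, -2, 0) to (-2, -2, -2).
0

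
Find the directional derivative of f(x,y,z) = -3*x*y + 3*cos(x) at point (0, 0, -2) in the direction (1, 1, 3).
0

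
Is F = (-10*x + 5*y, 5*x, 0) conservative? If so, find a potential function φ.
Yes, F is conservative. φ = 5*x*(-x + y)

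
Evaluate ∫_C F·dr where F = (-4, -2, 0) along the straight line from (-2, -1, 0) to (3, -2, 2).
-18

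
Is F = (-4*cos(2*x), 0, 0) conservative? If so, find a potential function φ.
Yes, F is conservative. φ = -2*sin(2*x)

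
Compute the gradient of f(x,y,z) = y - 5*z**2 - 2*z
(0, 1, -10*z - 2)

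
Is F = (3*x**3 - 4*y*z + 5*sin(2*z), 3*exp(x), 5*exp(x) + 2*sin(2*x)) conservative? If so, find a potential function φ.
No, ∇×F = (0, -4*y - 5*exp(x) - 4*cos(2*x) + 10*cos(2*z), 4*z + 3*exp(x)) ≠ 0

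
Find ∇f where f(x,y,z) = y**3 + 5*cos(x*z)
(-5*z*sin(x*z), 3*y**2, -5*x*sin(x*z))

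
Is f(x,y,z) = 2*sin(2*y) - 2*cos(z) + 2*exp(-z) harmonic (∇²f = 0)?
No, ∇²f = -8*sin(2*y) + 2*cos(z) + 2*exp(-z)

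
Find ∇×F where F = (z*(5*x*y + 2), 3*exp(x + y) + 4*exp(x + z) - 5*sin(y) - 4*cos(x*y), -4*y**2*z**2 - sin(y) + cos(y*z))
(-8*y*z**2 - z*sin(y*z) - 4*exp(x + z) - cos(y), 5*x*y + 2, -5*x*z + 4*y*sin(x*y) + 3*exp(x + y) + 4*exp(x + z))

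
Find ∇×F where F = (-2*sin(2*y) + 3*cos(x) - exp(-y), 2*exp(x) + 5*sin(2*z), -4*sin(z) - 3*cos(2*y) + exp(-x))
(6*sin(2*y) - 10*cos(2*z), exp(-x), 2*exp(x) + 4*cos(2*y) - exp(-y))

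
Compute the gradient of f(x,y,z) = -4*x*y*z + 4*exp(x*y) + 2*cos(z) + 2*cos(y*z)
(4*y*(-z + exp(x*y)), -4*x*z + 4*x*exp(x*y) - 2*z*sin(y*z), -4*x*y - 2*y*sin(y*z) - 2*sin(z))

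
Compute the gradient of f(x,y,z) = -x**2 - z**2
(-2*x, 0, -2*z)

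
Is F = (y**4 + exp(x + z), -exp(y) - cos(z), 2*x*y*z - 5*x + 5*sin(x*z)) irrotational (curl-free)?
No, ∇×F = (2*x*z - sin(z), -2*y*z - 5*z*cos(x*z) + exp(x + z) + 5, -4*y**3)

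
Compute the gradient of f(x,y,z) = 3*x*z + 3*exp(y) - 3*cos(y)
(3*z, 3*exp(y) + 3*sin(y), 3*x)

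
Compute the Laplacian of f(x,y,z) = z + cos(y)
-cos(y)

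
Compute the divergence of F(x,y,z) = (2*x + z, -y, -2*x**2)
1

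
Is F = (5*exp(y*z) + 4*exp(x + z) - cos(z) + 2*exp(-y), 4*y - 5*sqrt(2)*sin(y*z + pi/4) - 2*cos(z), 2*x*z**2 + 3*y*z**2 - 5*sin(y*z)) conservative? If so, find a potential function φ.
No, ∇×F = (5*sqrt(2)*y*cos(y*z + pi/4) + 3*z**2 - 5*z*cos(y*z) - 2*sin(z), 5*y*exp(y*z) - 2*z**2 + 4*exp(x + z) + sin(z), -5*z*exp(y*z) + 2*exp(-y)) ≠ 0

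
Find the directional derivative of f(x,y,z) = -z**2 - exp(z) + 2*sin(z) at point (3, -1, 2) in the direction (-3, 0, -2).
2*sqrt(13)*(-2*cos(2) + 4 + exp(2))/13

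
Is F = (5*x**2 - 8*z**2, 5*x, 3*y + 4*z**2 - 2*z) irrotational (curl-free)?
No, ∇×F = (3, -16*z, 5)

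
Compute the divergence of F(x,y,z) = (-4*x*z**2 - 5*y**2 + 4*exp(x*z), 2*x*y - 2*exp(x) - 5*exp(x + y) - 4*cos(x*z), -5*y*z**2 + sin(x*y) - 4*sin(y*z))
2*x - 10*y*z - 4*y*cos(y*z) - 4*z**2 + 4*z*exp(x*z) - 5*exp(x + y)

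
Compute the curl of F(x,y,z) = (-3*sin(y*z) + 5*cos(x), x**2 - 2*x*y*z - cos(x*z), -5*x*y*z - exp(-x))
(x*(2*y - 5*z - sin(x*z)), 5*y*z - 3*y*cos(y*z) - exp(-x), 2*x - 2*y*z + z*sin(x*z) + 3*z*cos(y*z))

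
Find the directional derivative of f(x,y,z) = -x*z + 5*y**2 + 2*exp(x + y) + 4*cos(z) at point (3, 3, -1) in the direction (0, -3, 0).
-2*exp(6) - 30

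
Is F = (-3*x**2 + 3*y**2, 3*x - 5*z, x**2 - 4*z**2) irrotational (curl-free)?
No, ∇×F = (5, -2*x, 3 - 6*y)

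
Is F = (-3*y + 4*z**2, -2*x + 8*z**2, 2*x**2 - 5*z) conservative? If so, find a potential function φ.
No, ∇×F = (-16*z, -4*x + 8*z, 1) ≠ 0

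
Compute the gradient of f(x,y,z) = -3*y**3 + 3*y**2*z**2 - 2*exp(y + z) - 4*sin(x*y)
(-4*y*cos(x*y), -4*x*cos(x*y) - 9*y**2 + 6*y*z**2 - 2*exp(y + z), 6*y**2*z - 2*exp(y + z))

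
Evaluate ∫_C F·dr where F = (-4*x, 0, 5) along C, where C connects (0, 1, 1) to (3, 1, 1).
-18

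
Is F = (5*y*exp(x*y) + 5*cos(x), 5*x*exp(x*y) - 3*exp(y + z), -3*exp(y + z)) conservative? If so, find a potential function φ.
Yes, F is conservative. φ = 5*exp(x*y) - 3*exp(y + z) + 5*sin(x)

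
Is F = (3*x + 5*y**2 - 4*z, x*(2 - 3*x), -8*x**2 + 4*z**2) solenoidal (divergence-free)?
No, ∇·F = 8*z + 3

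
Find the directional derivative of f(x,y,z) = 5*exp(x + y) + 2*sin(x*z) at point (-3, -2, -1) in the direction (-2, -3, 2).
-sqrt(17)*(8*exp(5)*cos(3) + 25)*exp(-5)/17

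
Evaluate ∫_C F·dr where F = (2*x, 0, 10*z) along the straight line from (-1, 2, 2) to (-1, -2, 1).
-15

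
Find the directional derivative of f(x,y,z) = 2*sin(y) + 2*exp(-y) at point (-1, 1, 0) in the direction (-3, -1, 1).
2*sqrt(11)*(-E*cos(1) + 1)*exp(-1)/11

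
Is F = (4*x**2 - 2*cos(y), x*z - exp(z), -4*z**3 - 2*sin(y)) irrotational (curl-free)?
No, ∇×F = (-x + exp(z) - 2*cos(y), 0, z - 2*sin(y))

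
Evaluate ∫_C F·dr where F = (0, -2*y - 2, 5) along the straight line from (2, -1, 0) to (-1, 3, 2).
-6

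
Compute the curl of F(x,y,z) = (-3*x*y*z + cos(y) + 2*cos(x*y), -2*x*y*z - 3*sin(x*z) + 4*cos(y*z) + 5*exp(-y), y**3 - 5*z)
(2*x*y + 3*x*cos(x*z) + 3*y**2 + 4*y*sin(y*z), -3*x*y, 3*x*z + 2*x*sin(x*y) - 2*y*z - 3*z*cos(x*z) + sin(y))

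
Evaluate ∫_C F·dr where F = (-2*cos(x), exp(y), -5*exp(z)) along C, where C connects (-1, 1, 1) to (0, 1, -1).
-2*sin(1) + 10*sinh(1)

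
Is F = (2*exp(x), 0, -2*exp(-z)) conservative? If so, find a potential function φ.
Yes, F is conservative. φ = 2*exp(x) + 2*exp(-z)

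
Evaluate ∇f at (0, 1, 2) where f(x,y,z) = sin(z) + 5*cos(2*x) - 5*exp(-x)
(5, 0, cos(2))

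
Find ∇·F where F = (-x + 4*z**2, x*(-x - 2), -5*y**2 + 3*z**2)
6*z - 1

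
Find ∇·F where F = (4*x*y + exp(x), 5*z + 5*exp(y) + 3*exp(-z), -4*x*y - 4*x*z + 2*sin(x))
-4*x + 4*y + exp(x) + 5*exp(y)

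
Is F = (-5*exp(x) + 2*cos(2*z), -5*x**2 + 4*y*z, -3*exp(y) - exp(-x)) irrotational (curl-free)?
No, ∇×F = (-4*y - 3*exp(y), -4*sin(2*z) - exp(-x), -10*x)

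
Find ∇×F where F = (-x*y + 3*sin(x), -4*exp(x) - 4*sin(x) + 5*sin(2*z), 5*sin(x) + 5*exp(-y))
(-10*cos(2*z) - 5*exp(-y), -5*cos(x), x - 4*exp(x) - 4*cos(x))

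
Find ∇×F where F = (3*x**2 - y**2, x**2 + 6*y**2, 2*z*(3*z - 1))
(0, 0, 2*x + 2*y)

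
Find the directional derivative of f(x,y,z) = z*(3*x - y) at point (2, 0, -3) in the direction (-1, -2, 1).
3*sqrt(6)/2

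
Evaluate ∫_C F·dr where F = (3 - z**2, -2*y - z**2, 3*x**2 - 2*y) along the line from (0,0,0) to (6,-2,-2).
-202/3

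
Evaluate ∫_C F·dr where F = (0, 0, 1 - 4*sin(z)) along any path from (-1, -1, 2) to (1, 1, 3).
4*cos(3) + 1 - 4*cos(2)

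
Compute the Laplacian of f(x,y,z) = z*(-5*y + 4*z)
8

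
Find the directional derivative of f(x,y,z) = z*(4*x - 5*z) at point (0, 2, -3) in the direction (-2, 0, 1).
54*sqrt(5)/5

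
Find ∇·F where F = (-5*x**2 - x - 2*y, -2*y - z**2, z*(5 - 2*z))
-10*x - 4*z + 2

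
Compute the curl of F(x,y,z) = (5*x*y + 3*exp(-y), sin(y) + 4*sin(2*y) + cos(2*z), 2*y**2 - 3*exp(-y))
(4*y + 2*sin(2*z) + 3*exp(-y), 0, -5*x + 3*exp(-y))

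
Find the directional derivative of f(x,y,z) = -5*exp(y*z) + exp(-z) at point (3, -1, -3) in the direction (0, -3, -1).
-49*sqrt(10)*exp(3)/10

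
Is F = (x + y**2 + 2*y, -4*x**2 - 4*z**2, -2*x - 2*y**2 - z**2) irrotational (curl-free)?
No, ∇×F = (-4*y + 8*z, 2, -8*x - 2*y - 2)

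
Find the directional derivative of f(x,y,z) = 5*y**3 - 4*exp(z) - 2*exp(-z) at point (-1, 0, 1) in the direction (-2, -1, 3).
3*sqrt(14)*(1 - 2*exp(2))*exp(-1)/7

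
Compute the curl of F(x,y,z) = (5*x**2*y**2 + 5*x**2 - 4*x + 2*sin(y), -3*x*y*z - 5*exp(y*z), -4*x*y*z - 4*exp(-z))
(3*x*y - 4*x*z + 5*y*exp(y*z), 4*y*z, -10*x**2*y - 3*y*z - 2*cos(y))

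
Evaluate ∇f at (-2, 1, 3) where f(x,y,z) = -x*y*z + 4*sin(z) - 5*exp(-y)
(-3, 5*exp(-1) + 6, 4*cos(3) + 2)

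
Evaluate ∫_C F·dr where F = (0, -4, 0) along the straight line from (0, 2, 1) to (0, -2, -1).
16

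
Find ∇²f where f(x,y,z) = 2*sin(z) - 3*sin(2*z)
2*(12*cos(z) - 1)*sin(z)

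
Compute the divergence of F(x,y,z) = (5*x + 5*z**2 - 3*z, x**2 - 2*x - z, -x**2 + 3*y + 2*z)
7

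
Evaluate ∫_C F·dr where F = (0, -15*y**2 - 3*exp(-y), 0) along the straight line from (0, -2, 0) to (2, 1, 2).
-45 - 3*exp(2) + 3*exp(-1)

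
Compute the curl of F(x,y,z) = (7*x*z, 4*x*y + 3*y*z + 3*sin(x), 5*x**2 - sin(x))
(-3*y, -3*x + cos(x), 4*y + 3*cos(x))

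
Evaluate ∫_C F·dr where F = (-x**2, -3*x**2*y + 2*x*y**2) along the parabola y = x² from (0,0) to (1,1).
-16/21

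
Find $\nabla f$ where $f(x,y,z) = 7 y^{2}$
(0, 14*y, 0)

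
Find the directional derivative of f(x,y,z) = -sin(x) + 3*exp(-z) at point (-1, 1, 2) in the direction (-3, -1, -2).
3*sqrt(14)*(2 + exp(2)*cos(1))*exp(-2)/14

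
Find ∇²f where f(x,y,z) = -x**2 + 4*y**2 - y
6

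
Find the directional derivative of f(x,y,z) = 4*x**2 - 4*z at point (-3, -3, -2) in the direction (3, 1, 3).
-84*sqrt(19)/19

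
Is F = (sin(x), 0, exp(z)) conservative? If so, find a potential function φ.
Yes, F is conservative. φ = exp(z) - cos(x)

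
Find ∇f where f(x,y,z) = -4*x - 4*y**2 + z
(-4, -8*y, 1)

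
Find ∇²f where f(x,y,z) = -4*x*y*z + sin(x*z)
(-x**2 - z**2)*sin(x*z)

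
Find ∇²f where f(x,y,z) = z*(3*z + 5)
6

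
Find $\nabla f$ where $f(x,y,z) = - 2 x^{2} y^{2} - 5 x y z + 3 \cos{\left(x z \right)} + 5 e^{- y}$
(-4*x*y**2 - 5*y*z - 3*z*sin(x*z), -4*x**2*y - 5*x*z - 5*exp(-y), -x*(5*y + 3*sin(x*z)))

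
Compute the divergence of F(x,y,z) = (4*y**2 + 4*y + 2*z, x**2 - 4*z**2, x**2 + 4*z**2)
8*z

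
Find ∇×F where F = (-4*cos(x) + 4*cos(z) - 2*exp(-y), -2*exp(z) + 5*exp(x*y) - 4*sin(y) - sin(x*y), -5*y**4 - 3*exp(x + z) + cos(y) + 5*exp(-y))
(-20*y**3 + 2*exp(z) - sin(y) - 5*exp(-y), 3*exp(x + z) - 4*sin(z), 5*y*exp(x*y) - y*cos(x*y) - 2*exp(-y))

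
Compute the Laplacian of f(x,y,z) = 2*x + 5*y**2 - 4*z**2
2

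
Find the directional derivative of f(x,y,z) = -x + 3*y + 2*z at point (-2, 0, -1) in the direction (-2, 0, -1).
0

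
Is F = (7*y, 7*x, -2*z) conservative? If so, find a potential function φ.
Yes, F is conservative. φ = 7*x*y - z**2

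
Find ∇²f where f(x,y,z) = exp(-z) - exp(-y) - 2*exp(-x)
exp(-z) - exp(-y) - 2*exp(-x)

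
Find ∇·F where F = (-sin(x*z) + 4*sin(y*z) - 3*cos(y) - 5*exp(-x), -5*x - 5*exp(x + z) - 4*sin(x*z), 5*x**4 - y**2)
-z*cos(x*z) + 5*exp(-x)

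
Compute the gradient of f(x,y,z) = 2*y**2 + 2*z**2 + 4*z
(0, 4*y, 4*z + 4)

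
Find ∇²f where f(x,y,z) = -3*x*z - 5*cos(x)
5*cos(x)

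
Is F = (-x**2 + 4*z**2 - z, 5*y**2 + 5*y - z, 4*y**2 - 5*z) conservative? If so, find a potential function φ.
No, ∇×F = (8*y + 1, 8*z - 1, 0) ≠ 0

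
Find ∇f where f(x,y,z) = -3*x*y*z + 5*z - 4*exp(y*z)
(-3*y*z, z*(-3*x - 4*exp(y*z)), -3*x*y - 4*y*exp(y*z) + 5)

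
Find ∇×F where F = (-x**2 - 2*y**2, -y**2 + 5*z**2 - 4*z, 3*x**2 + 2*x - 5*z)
(4 - 10*z, -6*x - 2, 4*y)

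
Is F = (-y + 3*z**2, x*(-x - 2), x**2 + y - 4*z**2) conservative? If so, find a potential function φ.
No, ∇×F = (1, -2*x + 6*z, -2*x - 1) ≠ 0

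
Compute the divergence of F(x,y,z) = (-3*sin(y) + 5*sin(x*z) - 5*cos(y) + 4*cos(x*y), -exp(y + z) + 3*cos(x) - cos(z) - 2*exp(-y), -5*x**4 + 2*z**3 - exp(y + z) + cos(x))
-4*y*sin(x*y) + 6*z**2 + 5*z*cos(x*z) - 2*exp(y + z) + 2*exp(-y)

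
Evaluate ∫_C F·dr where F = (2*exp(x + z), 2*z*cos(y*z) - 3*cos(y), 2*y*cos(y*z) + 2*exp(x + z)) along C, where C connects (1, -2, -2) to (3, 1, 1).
-3*sin(2) - sin(1) - 2*exp(-1) - 2*sin(4) + 2*exp(4)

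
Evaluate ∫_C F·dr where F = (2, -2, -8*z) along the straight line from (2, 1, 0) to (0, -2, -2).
-14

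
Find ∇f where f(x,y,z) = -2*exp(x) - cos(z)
(-2*exp(x), 0, sin(z))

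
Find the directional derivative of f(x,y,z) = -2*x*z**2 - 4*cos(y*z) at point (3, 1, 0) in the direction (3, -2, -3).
0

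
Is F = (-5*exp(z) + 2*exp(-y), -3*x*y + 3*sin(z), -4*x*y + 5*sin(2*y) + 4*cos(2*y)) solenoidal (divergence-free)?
No, ∇·F = -3*x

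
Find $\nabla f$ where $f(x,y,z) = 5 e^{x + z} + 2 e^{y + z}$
(5*exp(x + z), 2*exp(y + z), 5*exp(x + z) + 2*exp(y + z))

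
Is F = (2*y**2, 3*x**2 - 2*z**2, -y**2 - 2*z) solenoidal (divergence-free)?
No, ∇·F = -2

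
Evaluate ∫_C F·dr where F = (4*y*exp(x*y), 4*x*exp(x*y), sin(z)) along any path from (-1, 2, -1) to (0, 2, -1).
4 - 4*exp(-2)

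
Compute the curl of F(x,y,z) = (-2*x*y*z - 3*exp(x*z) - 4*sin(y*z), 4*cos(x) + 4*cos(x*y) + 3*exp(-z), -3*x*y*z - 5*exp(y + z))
(-3*x*z - 5*exp(y + z) + 3*exp(-z), -2*x*y - 3*x*exp(x*z) + 3*y*z - 4*y*cos(y*z), 2*x*z - 4*y*sin(x*y) + 4*z*cos(y*z) - 4*sin(x))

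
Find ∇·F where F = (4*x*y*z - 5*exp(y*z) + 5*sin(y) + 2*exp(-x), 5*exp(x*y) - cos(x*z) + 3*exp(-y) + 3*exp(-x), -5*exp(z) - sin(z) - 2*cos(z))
5*x*exp(x*y) + 4*y*z - 5*exp(z) + 2*sin(z) - cos(z) - 3*exp(-y) - 2*exp(-x)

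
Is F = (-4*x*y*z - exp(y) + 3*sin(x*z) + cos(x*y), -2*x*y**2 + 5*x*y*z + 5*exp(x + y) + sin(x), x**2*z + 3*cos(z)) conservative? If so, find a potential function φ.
No, ∇×F = (-5*x*y, x*(-4*y - 2*z + 3*cos(x*z)), 4*x*z + x*sin(x*y) - 2*y**2 + 5*y*z + exp(y) + 5*exp(x + y) + cos(x)) ≠ 0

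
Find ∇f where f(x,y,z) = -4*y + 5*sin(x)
(5*cos(x), -4, 0)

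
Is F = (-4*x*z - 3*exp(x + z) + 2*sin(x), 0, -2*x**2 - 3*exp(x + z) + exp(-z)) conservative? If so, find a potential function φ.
Yes, F is conservative. φ = -2*x**2*z - 3*exp(x + z) - 2*cos(x) - exp(-z)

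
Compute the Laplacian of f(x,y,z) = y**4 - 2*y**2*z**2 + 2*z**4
8*y**2 + 20*z**2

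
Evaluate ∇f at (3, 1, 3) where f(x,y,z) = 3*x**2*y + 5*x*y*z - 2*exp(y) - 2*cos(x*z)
(6*sin(9) + 33, 72 - 2*E, 6*sin(9) + 15)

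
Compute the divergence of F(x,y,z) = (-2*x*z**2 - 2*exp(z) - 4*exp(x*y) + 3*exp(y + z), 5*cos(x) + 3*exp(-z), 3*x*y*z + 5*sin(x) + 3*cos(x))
3*x*y - 4*y*exp(x*y) - 2*z**2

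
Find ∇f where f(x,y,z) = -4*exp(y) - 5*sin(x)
(-5*cos(x), -4*exp(y), 0)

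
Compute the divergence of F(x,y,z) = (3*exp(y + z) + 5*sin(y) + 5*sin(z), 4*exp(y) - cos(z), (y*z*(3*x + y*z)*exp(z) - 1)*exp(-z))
3*x*y + 2*y**2*z + 4*exp(y) + exp(-z)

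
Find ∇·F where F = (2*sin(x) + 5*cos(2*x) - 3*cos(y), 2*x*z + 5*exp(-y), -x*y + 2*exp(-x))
-10*sin(2*x) + 2*cos(x) - 5*exp(-y)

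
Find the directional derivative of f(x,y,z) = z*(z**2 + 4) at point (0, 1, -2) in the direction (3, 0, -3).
-8*sqrt(2)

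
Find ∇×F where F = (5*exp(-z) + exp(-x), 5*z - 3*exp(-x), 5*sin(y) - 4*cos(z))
(5*cos(y) - 5, -5*exp(-z), 3*exp(-x))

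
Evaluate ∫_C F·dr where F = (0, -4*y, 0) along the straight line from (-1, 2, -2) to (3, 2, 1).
0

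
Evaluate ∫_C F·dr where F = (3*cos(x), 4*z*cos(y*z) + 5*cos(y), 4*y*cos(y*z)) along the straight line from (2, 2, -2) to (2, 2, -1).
-4*sin(2) + 4*sin(4)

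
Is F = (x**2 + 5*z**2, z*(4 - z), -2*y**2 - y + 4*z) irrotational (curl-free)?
No, ∇×F = (-4*y + 2*z - 5, 10*z, 0)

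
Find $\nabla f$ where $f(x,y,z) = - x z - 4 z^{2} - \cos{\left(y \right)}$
(-z, sin(y), -x - 8*z)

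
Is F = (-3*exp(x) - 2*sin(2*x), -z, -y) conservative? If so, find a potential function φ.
Yes, F is conservative. φ = -y*z - 3*exp(x) + cos(2*x)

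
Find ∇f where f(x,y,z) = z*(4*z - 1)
(0, 0, 8*z - 1)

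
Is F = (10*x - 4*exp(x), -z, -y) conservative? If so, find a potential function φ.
Yes, F is conservative. φ = 5*x**2 - y*z - 4*exp(x)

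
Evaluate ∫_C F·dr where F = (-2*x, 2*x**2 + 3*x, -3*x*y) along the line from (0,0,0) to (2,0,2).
-4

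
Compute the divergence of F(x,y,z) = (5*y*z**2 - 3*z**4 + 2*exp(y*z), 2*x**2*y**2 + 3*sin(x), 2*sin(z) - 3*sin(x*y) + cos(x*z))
4*x**2*y - x*sin(x*z) + 2*cos(z)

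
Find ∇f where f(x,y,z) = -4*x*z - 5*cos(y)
(-4*z, 5*sin(y), -4*x)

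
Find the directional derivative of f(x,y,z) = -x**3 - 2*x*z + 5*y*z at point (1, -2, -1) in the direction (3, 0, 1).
-3*sqrt(10)/2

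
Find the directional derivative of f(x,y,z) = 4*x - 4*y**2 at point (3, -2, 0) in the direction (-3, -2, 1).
-22*sqrt(14)/7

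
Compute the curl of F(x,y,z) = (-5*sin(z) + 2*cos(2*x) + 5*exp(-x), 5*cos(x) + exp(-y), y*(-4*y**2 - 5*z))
(-12*y**2 - 5*z, -5*cos(z), -5*sin(x))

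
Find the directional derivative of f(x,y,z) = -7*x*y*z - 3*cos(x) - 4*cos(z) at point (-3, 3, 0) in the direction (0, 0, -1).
-63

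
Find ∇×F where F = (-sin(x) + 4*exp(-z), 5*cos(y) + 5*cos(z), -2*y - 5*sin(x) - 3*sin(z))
(5*sin(z) - 2, 5*cos(x) - 4*exp(-z), 0)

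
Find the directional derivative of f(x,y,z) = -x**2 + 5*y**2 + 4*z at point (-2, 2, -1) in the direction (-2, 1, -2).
4/3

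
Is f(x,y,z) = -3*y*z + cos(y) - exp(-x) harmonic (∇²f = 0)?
No, ∇²f = -cos(y) - exp(-x)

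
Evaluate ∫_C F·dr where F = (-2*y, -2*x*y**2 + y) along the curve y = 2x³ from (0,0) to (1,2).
-19/5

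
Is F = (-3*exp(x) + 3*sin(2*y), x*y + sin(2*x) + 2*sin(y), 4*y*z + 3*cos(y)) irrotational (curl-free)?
No, ∇×F = (4*z - 3*sin(y), 0, y + 2*cos(2*x) - 6*cos(2*y))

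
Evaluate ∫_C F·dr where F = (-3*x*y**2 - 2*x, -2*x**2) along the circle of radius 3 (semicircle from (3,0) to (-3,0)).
0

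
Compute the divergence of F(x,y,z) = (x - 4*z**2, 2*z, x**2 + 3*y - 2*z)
-1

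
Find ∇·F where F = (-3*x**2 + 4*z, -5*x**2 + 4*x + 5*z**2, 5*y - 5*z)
-6*x - 5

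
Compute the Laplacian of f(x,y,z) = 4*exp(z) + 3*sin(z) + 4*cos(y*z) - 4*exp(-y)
-4*y**2*cos(y*z) - 4*z**2*cos(y*z) + 4*exp(z) - 3*sin(z) - 4*exp(-y)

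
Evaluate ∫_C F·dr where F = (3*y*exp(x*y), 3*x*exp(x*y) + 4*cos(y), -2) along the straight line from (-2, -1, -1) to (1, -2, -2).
-3*exp(2) - 4*sin(2) + 3*exp(-2) + 2 + 4*sin(1)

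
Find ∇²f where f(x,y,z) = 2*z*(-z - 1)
-4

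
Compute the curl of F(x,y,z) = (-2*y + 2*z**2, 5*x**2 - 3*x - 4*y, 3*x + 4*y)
(4, 4*z - 3, 10*x - 1)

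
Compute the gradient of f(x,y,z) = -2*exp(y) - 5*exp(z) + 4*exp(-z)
(0, -2*exp(y), -sinh(z) - 9*cosh(z))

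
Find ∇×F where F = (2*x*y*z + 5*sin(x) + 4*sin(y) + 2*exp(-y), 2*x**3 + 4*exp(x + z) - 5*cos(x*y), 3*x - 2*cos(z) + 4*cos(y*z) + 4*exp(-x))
(-4*z*sin(y*z) - 4*exp(x + z), 2*x*y - 3 + 4*exp(-x), 6*x**2 - 2*x*z + 5*y*sin(x*y) + 4*exp(x + z) - 4*cos(y) + 2*exp(-y))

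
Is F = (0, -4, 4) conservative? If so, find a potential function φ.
Yes, F is conservative. φ = -4*y + 4*z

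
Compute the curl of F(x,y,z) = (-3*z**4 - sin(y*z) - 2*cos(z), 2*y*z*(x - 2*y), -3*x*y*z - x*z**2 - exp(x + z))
(-3*x*z - 2*y*(x - 2*y), 3*y*z - y*cos(y*z) - 12*z**3 + z**2 + exp(x + z) + 2*sin(z), z*(2*y + cos(y*z)))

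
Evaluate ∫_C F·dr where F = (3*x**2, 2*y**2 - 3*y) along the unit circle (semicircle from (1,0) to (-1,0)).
-2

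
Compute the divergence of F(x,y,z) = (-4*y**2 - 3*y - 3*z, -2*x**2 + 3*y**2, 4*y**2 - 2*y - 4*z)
6*y - 4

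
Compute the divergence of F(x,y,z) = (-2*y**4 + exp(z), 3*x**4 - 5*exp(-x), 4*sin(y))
0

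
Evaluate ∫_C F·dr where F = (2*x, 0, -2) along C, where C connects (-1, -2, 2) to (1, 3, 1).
2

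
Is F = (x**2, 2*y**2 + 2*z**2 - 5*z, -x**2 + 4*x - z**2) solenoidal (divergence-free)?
No, ∇·F = 2*x + 4*y - 2*z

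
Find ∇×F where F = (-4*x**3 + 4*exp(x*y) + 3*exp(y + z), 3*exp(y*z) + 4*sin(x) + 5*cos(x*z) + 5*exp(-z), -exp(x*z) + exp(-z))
(5*x*sin(x*z) - 3*y*exp(y*z) + 5*exp(-z), z*exp(x*z) + 3*exp(y + z), -4*x*exp(x*y) - 5*z*sin(x*z) - 3*exp(y + z) + 4*cos(x))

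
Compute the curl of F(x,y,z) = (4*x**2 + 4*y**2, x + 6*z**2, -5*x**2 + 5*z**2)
(-12*z, 10*x, 1 - 8*y)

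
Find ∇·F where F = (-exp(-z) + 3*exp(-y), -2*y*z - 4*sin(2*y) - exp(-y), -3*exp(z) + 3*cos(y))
-2*z - 3*exp(z) - 8*cos(2*y) + exp(-y)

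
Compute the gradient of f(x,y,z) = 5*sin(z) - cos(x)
(sin(x), 0, 5*cos(z))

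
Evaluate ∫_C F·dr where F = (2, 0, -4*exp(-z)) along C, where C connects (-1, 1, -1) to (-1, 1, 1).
-8*sinh(1)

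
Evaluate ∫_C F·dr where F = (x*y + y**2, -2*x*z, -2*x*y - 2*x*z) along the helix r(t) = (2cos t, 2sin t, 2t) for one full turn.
-16*pi**2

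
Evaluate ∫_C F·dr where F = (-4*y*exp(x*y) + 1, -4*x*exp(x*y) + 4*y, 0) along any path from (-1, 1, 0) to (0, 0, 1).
-5 + 4*exp(-1)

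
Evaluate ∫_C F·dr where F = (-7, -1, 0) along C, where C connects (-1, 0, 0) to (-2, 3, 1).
4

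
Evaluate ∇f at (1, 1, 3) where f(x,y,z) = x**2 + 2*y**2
(2, 4, 0)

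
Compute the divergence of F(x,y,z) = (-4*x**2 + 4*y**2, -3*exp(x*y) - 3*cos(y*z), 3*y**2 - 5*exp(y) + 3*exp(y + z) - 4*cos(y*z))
-3*x*exp(x*y) - 8*x + 4*y*sin(y*z) + 3*z*sin(y*z) + 3*exp(y + z)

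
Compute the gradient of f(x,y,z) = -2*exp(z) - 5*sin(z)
(0, 0, -2*exp(z) - 5*cos(z))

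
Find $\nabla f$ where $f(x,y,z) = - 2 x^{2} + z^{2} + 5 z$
(-4*x, 0, 2*z + 5)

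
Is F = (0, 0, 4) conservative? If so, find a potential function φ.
Yes, F is conservative. φ = 4*z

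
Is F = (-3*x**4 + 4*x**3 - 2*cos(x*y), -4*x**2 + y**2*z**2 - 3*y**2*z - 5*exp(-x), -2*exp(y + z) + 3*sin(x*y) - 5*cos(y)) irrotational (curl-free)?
No, ∇×F = (3*x*cos(x*y) - 2*y**2*z + 3*y**2 - 2*exp(y + z) + 5*sin(y), -3*y*cos(x*y), -2*x*sin(x*y) - 8*x + 5*exp(-x))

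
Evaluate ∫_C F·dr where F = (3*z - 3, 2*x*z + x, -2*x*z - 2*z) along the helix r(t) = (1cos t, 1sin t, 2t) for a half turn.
-3*pi**2 - 11*pi/2 + 22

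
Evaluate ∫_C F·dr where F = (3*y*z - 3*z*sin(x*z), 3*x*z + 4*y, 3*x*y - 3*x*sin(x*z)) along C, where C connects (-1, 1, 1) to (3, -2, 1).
-9 + 3*cos(3) - 3*cos(1)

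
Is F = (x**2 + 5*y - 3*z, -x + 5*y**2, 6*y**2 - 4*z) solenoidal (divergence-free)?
No, ∇·F = 2*x + 10*y - 4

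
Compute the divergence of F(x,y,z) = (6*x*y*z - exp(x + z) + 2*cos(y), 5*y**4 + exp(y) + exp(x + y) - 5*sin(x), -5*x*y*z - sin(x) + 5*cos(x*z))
-5*x*y - 5*x*sin(x*z) + 20*y**3 + 6*y*z + exp(y) + exp(x + y) - exp(x + z)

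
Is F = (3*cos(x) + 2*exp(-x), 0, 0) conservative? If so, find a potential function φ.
Yes, F is conservative. φ = 3*sin(x) - 2*exp(-x)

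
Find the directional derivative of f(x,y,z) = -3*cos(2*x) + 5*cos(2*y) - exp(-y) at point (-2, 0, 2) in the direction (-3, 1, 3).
sqrt(19)*(18*sin(4) + 1)/19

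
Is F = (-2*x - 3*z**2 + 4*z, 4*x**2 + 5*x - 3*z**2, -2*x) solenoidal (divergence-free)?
No, ∇·F = -2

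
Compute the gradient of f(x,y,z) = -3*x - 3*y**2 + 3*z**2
(-3, -6*y, 6*z)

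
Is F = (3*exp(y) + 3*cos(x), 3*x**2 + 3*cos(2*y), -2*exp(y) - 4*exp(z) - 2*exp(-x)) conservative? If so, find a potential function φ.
No, ∇×F = (-2*exp(y), -2*exp(-x), 6*x - 3*exp(y)) ≠ 0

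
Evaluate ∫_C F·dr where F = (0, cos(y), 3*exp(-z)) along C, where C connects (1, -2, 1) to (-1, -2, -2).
3*(1 - exp(3))*exp(-1)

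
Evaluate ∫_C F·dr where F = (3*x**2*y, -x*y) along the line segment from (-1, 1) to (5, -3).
-286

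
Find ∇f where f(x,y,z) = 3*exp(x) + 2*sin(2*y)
(3*exp(x), 4*cos(2*y), 0)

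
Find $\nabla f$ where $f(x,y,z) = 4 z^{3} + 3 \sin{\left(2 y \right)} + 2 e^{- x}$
(-2*exp(-x), 6*cos(2*y), 12*z**2)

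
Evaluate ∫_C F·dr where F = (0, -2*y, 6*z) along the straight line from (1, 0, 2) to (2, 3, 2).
-9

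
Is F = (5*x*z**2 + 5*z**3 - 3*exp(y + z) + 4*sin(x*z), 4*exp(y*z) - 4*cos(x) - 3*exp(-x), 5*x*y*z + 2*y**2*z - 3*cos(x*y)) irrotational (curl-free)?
No, ∇×F = (5*x*z + 3*x*sin(x*y) + 4*y*z - 4*y*exp(y*z), 10*x*z + 4*x*cos(x*z) - 5*y*z - 3*y*sin(x*y) + 15*z**2 - 3*exp(y + z), 3*exp(y + z) + 4*sin(x) + 3*exp(-x))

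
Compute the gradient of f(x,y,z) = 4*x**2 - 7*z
(8*x, 0, -7)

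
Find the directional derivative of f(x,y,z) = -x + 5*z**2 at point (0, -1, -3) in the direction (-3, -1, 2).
-57*sqrt(14)/14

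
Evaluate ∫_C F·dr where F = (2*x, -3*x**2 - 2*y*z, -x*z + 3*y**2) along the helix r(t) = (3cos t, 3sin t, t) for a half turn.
6 + 18*pi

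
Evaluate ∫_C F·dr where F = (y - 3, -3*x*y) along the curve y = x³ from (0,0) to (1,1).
-113/28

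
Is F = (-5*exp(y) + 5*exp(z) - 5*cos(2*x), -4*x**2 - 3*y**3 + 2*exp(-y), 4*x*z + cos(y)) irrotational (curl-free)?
No, ∇×F = (-sin(y), -4*z + 5*exp(z), -8*x + 5*exp(y))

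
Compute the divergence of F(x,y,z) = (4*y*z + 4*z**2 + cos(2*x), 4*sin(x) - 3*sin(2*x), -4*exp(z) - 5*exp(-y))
-4*exp(z) - 2*sin(2*x)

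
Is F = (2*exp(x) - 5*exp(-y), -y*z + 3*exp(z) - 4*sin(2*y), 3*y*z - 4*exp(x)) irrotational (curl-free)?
No, ∇×F = (y + 3*z - 3*exp(z), 4*exp(x), -5*exp(-y))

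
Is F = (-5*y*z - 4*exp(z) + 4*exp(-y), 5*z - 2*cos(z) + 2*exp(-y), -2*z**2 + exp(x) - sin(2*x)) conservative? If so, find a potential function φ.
No, ∇×F = (-2*sin(z) - 5, -5*y - exp(x) - 4*exp(z) + 2*cos(2*x), 5*z + 4*exp(-y)) ≠ 0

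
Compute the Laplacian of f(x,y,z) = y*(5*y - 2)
10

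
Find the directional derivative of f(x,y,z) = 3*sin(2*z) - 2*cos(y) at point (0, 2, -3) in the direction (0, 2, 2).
sqrt(2)*(sin(2) + 3*cos(6))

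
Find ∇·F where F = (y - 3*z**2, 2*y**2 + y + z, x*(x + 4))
4*y + 1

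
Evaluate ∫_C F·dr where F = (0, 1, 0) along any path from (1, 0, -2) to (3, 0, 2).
0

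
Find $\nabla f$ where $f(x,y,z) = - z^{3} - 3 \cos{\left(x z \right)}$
(3*z*sin(x*z), 0, 3*x*sin(x*z) - 3*z**2)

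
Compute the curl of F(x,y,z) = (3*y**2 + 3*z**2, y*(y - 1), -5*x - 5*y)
(-5, 6*z + 5, -6*y)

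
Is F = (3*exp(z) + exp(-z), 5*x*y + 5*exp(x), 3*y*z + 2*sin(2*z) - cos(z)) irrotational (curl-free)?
No, ∇×F = (3*z, 3*exp(z) - exp(-z), 5*y + 5*exp(x))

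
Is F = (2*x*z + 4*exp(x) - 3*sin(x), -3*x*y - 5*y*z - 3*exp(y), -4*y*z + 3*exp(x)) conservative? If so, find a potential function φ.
No, ∇×F = (5*y - 4*z, 2*x - 3*exp(x), -3*y) ≠ 0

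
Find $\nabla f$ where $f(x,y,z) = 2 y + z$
(0, 2, 1)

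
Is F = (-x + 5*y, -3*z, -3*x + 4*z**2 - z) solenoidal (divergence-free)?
No, ∇·F = 8*z - 2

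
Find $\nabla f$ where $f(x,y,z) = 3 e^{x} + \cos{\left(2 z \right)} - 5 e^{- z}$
(3*exp(x), 0, -2*sin(2*z) + 5*exp(-z))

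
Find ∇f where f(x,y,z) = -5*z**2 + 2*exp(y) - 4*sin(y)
(0, 2*exp(y) - 4*cos(y), -10*z)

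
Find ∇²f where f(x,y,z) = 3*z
0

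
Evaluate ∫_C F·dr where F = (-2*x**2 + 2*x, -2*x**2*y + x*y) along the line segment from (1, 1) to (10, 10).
-10467/2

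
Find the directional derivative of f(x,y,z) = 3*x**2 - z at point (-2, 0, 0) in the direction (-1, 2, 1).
11*sqrt(6)/6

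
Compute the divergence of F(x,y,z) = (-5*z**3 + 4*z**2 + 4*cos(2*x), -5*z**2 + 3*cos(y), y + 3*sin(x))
-8*sin(2*x) - 3*sin(y)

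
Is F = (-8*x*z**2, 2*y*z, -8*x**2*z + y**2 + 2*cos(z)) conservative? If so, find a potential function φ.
Yes, F is conservative. φ = -4*x**2*z**2 + y**2*z + 2*sin(z)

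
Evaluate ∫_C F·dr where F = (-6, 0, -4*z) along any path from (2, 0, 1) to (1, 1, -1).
6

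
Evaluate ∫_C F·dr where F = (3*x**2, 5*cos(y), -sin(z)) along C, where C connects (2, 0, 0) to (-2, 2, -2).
-17 + cos(2) + 5*sin(2)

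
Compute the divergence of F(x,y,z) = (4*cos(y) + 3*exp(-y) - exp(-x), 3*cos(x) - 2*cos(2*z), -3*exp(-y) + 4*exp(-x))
exp(-x)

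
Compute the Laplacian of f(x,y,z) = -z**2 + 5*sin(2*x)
-20*sin(2*x) - 2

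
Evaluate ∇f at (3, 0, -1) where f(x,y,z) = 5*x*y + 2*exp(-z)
(0, 15, -2*E)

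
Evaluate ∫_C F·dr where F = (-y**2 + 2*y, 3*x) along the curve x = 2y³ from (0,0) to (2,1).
33/10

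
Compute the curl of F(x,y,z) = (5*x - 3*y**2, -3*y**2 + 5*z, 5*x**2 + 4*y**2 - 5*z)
(8*y - 5, -10*x, 6*y)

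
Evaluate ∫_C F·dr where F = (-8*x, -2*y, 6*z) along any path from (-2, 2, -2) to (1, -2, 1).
3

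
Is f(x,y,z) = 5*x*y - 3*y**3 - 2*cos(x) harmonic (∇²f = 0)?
No, ∇²f = -18*y + 2*cos(x)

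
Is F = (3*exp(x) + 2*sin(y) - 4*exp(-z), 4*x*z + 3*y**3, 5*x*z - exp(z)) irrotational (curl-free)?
No, ∇×F = (-4*x, -5*z + 4*exp(-z), 4*z - 2*cos(y))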